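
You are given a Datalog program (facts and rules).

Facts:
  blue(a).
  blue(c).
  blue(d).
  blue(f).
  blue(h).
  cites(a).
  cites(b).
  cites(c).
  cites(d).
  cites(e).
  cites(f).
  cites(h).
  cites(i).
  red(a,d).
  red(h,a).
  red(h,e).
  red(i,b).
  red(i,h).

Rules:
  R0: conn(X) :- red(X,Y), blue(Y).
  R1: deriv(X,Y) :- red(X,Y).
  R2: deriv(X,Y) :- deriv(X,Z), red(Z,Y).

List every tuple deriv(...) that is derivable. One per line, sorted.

deriv(a,d)
deriv(h,a)
deriv(h,d)
deriv(h,e)
deriv(i,a)
deriv(i,b)
deriv(i,d)
deriv(i,e)
deriv(i,h)

round 1: derive deriv(a,d) via R1 from red(a,d)
round 1: derive deriv(h,a) via R1 from red(h,a)
round 1: derive deriv(h,e) via R1 from red(h,e)
round 1: derive deriv(i,b) via R1 from red(i,b)
round 1: derive deriv(i,h) via R1 from red(i,h)
round 2: derive deriv(h,d) via R2 from deriv(h,a), red(a,d)
round 2: derive deriv(i,a) via R2 from deriv(i,h), red(h,a)
round 2: derive deriv(i,e) via R2 from deriv(i,h), red(h,e)
round 3: derive deriv(i,d) via R2 from deriv(i,a), red(a,d)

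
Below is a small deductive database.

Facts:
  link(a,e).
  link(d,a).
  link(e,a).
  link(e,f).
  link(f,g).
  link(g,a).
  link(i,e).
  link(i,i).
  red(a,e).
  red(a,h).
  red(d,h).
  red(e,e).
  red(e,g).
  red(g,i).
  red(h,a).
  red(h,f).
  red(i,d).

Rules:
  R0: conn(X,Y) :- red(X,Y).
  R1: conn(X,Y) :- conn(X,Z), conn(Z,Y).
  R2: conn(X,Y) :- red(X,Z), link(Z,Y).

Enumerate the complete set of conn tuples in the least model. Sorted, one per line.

conn(a,a)
conn(a,d)
conn(a,e)
conn(a,f)
conn(a,g)
conn(a,h)
conn(a,i)
conn(d,a)
conn(d,d)
conn(d,e)
conn(d,f)
conn(d,g)
conn(d,h)
conn(d,i)
conn(e,a)
conn(e,d)
conn(e,e)
conn(e,f)
conn(e,g)
conn(e,h)
conn(e,i)
conn(g,a)
conn(g,d)
conn(g,e)
conn(g,f)
conn(g,g)
conn(g,h)
conn(g,i)
conn(h,a)
conn(h,d)
conn(h,e)
conn(h,f)
conn(h,g)
conn(h,h)
conn(h,i)
conn(i,a)
conn(i,d)
conn(i,e)
conn(i,f)
conn(i,g)
conn(i,h)
conn(i,i)

round 1: derive conn(a,e) via R0 from red(a,e)
round 1: derive conn(a,h) via R0 from red(a,h)
round 1: derive conn(d,h) via R0 from red(d,h)
round 1: derive conn(e,e) via R0 from red(e,e)
round 1: derive conn(e,g) via R0 from red(e,g)
round 1: derive conn(g,i) via R0 from red(g,i)
round 1: derive conn(h,a) via R0 from red(h,a)
round 1: derive conn(h,f) via R0 from red(h,f)
round 1: derive conn(i,d) via R0 from red(i,d)
round 1: derive conn(a,a) via R2 from red(a,e), link(e,a)
round 1: derive conn(a,f) via R2 from red(a,e), link(e,f)
round 1: derive conn(e,a) via R2 from red(e,e), link(e,a)
round 1: derive conn(e,f) via R2 from red(e,e), link(e,f)
round 1: derive conn(g,e) via R2 from red(g,i), link(i,e)
round 1: derive conn(h,e) via R2 from red(h,a), link(a,e)
round 1: derive conn(h,g) via R2 from red(h,f), link(f,g)
round 1: derive conn(i,a) via R2 from red(i,d), link(d,a)
round 2: derive conn(a,g) via R1 from conn(a,e), conn(e,g)
round 2: derive conn(d,a) via R1 from conn(d,h), conn(h,a)
round 2: derive conn(d,e) via R1 from conn(d,h), conn(h,e)
round 2: derive conn(d,f) via R1 from conn(d,h), conn(h,f)
round 2: derive conn(d,g) via R1 from conn(d,h), conn(h,g)
round 2: derive conn(e,h) via R1 from conn(e,a), conn(a,h)
round 2: derive conn(e,i) via R1 from conn(e,g), conn(g,i)
round 2: derive conn(g,a) via R1 from conn(g,e), conn(e,a)
round 2: derive conn(g,d) via R1 from conn(g,i), conn(i,d)
round 2: derive conn(g,f) via R1 from conn(g,e), conn(e,f)
round 2: derive conn(g,g) via R1 from conn(g,e), conn(e,g)
round 2: derive conn(h,h) via R1 from conn(h,a), conn(a,h)
round 2: derive conn(h,i) via R1 from conn(h,g), conn(g,i)
round 2: derive conn(i,e) via R1 from conn(i,a), conn(a,e)
round 2: derive conn(i,f) via R1 from conn(i,a), conn(a,f)
round 2: derive conn(i,h) via R1 from conn(i,a), conn(a,h)
round 3: derive conn(a,d) via R1 from conn(a,g), conn(g,d)
round 3: derive conn(a,i) via R1 from conn(a,e), conn(e,i)
round 3: derive conn(d,d) via R1 from conn(d,g), conn(g,d)
round 3: derive conn(d,i) via R1 from conn(d,e), conn(e,i)
round 3: derive conn(e,d) via R1 from conn(e,g), conn(g,d)
round 3: derive conn(g,h) via R1 from conn(g,a), conn(a,h)
round 3: derive conn(h,d) via R1 from conn(h,g), conn(g,d)
round 3: derive conn(i,g) via R1 from conn(i,a), conn(a,g)
round 3: derive conn(i,i) via R1 from conn(i,e), conn(e,i)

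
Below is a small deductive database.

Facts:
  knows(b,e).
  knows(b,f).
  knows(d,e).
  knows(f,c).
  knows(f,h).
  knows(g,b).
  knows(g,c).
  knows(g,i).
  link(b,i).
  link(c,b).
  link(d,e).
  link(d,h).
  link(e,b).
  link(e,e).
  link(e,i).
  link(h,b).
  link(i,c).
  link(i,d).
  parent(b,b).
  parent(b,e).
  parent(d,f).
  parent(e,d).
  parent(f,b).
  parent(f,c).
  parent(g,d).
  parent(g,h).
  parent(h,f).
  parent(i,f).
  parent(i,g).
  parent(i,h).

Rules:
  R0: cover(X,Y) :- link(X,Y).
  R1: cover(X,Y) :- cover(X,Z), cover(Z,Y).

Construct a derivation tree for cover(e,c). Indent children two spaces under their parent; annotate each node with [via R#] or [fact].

round 1: derive cover(b,i) via R0 from link(b,i)
round 1: derive cover(c,b) via R0 from link(c,b)
round 1: derive cover(d,e) via R0 from link(d,e)
round 1: derive cover(d,h) via R0 from link(d,h)
round 1: derive cover(e,b) via R0 from link(e,b)
round 1: derive cover(e,e) via R0 from link(e,e)
round 1: derive cover(e,i) via R0 from link(e,i)
round 1: derive cover(h,b) via R0 from link(h,b)
round 1: derive cover(i,c) via R0 from link(i,c)
round 1: derive cover(i,d) via R0 from link(i,d)
round 2: derive cover(b,c) via R1 from cover(b,i), cover(i,c)
round 2: derive cover(b,d) via R1 from cover(b,i), cover(i,d)
round 2: derive cover(c,i) via R1 from cover(c,b), cover(b,i)
round 2: derive cover(d,b) via R1 from cover(d,e), cover(e,b)
round 2: derive cover(d,i) via R1 from cover(d,e), cover(e,i)
round 2: derive cover(e,c) via R1 from cover(e,i), cover(i,c)
round 2: derive cover(e,d) via R1 from cover(e,i), cover(i,d)
round 2: derive cover(h,i) via R1 from cover(h,b), cover(b,i)
round 2: derive cover(i,b) via R1 from cover(i,c), cover(c,b)
round 2: derive cover(i,e) via R1 from cover(i,d), cover(d,e)
round 2: derive cover(i,h) via R1 from cover(i,d), cover(d,h)
round 3: derive cover(b,b) via R1 from cover(b,c), cover(c,b)
round 3: derive cover(b,e) via R1 from cover(b,d), cover(d,e)
round 3: derive cover(b,h) via R1 from cover(b,d), cover(d,h)
round 3: derive cover(c,c) via R1 from cover(c,b), cover(b,c)
round 3: derive cover(c,d) via R1 from cover(c,b), cover(b,d)
round 3: derive cover(c,e) via R1 from cover(c,i), cover(i,e)
round 3: derive cover(c,h) via R1 from cover(c,i), cover(i,h)
round 3: derive cover(d,c) via R1 from cover(d,b), cover(b,c)
round 3: derive cover(d,d) via R1 from cover(d,b), cover(b,d)
round 3: derive cover(e,h) via R1 from cover(e,d), cover(d,h)
round 3: derive cover(h,c) via R1 from cover(h,b), cover(b,c)
round 3: derive cover(h,d) via R1 from cover(h,b), cover(b,d)
round 3: derive cover(h,e) via R1 from cover(h,i), cover(i,e)
round 3: derive cover(h,h) via R1 from cover(h,i), cover(i,h)
round 3: derive cover(i,i) via R1 from cover(i,b), cover(b,i)

cover(e,c)  [via R1]
  cover(e,i)  [via R0]
    link(e,i)  [fact]
  cover(i,c)  [via R0]
    link(i,c)  [fact]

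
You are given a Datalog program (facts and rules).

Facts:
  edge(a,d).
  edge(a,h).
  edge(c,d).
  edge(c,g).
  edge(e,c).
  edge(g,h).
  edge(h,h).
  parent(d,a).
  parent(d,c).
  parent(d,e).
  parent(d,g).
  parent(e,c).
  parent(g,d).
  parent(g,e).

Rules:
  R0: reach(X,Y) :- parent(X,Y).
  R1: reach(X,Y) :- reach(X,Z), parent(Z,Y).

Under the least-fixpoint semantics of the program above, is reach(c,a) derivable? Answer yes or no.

no

round 1: derive reach(d,a) via R0 from parent(d,a)
round 1: derive reach(d,c) via R0 from parent(d,c)
round 1: derive reach(d,e) via R0 from parent(d,e)
round 1: derive reach(d,g) via R0 from parent(d,g)
round 1: derive reach(e,c) via R0 from parent(e,c)
round 1: derive reach(g,d) via R0 from parent(g,d)
round 1: derive reach(g,e) via R0 from parent(g,e)
round 2: derive reach(d,d) via R1 from reach(d,g), parent(g,d)
round 2: derive reach(g,a) via R1 from reach(g,d), parent(d,a)
round 2: derive reach(g,c) via R1 from reach(g,d), parent(d,c)
round 2: derive reach(g,g) via R1 from reach(g,d), parent(d,g)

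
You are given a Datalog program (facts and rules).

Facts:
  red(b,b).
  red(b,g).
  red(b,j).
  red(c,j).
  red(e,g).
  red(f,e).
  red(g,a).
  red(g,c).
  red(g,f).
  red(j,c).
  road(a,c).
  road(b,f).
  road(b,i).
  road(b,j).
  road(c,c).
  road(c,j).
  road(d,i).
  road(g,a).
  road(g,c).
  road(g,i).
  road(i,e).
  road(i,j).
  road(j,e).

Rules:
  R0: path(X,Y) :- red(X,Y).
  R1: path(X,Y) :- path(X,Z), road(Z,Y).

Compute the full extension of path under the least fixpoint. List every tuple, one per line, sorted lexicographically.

round 1: derive path(b,b) via R0 from red(b,b)
round 1: derive path(b,g) via R0 from red(b,g)
round 1: derive path(b,j) via R0 from red(b,j)
round 1: derive path(c,j) via R0 from red(c,j)
round 1: derive path(e,g) via R0 from red(e,g)
round 1: derive path(f,e) via R0 from red(f,e)
round 1: derive path(g,a) via R0 from red(g,a)
round 1: derive path(g,c) via R0 from red(g,c)
round 1: derive path(g,f) via R0 from red(g,f)
round 1: derive path(j,c) via R0 from red(j,c)
round 2: derive path(b,a) via R1 from path(b,g), road(g,a)
round 2: derive path(b,c) via R1 from path(b,g), road(g,c)
round 2: derive path(b,e) via R1 from path(b,j), road(j,e)
round 2: derive path(b,f) via R1 from path(b,b), road(b,f)
round 2: derive path(b,i) via R1 from path(b,b), road(b,i)
round 2: derive path(c,e) via R1 from path(c,j), road(j,e)
round 2: derive path(e,a) via R1 from path(e,g), road(g,a)
round 2: derive path(e,c) via R1 from path(e,g), road(g,c)
round 2: derive path(e,i) via R1 from path(e,g), road(g,i)
round 2: derive path(g,j) via R1 from path(g,c), road(c,j)
round 2: derive path(j,j) via R1 from path(j,c), road(c,j)
round 3: derive path(e,e) via R1 from path(e,i), road(i,e)
round 3: derive path(e,j) via R1 from path(e,c), road(c,j)
round 3: derive path(g,e) via R1 from path(g,j), road(j,e)
round 3: derive path(j,e) via R1 from path(j,j), road(j,e)

path(b,a)
path(b,b)
path(b,c)
path(b,e)
path(b,f)
path(b,g)
path(b,i)
path(b,j)
path(c,e)
path(c,j)
path(e,a)
path(e,c)
path(e,e)
path(e,g)
path(e,i)
path(e,j)
path(f,e)
path(g,a)
path(g,c)
path(g,e)
path(g,f)
path(g,j)
path(j,c)
path(j,e)
path(j,j)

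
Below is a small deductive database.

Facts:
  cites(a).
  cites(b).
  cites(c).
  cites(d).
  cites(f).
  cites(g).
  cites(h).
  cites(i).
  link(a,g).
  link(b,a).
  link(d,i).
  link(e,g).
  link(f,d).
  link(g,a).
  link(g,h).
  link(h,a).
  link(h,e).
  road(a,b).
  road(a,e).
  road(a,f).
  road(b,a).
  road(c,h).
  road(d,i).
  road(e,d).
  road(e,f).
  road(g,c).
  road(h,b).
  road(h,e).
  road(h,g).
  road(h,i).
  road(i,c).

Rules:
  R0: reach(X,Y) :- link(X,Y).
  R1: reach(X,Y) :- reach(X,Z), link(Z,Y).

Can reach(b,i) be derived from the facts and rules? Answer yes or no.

no

round 1: derive reach(a,g) via R0 from link(a,g)
round 1: derive reach(b,a) via R0 from link(b,a)
round 1: derive reach(d,i) via R0 from link(d,i)
round 1: derive reach(e,g) via R0 from link(e,g)
round 1: derive reach(f,d) via R0 from link(f,d)
round 1: derive reach(g,a) via R0 from link(g,a)
round 1: derive reach(g,h) via R0 from link(g,h)
round 1: derive reach(h,a) via R0 from link(h,a)
round 1: derive reach(h,e) via R0 from link(h,e)
round 2: derive reach(a,a) via R1 from reach(a,g), link(g,a)
round 2: derive reach(a,h) via R1 from reach(a,g), link(g,h)
round 2: derive reach(b,g) via R1 from reach(b,a), link(a,g)
round 2: derive reach(e,a) via R1 from reach(e,g), link(g,a)
round 2: derive reach(e,h) via R1 from reach(e,g), link(g,h)
round 2: derive reach(f,i) via R1 from reach(f,d), link(d,i)
round 2: derive reach(g,e) via R1 from reach(g,h), link(h,e)
round 2: derive reach(g,g) via R1 from reach(g,a), link(a,g)
round 2: derive reach(h,g) via R1 from reach(h,a), link(a,g)
round 3: derive reach(a,e) via R1 from reach(a,h), link(h,e)
round 3: derive reach(b,h) via R1 from reach(b,g), link(g,h)
round 3: derive reach(e,e) via R1 from reach(e,h), link(h,e)
round 3: derive reach(h,h) via R1 from reach(h,g), link(g,h)
round 4: derive reach(b,e) via R1 from reach(b,h), link(h,e)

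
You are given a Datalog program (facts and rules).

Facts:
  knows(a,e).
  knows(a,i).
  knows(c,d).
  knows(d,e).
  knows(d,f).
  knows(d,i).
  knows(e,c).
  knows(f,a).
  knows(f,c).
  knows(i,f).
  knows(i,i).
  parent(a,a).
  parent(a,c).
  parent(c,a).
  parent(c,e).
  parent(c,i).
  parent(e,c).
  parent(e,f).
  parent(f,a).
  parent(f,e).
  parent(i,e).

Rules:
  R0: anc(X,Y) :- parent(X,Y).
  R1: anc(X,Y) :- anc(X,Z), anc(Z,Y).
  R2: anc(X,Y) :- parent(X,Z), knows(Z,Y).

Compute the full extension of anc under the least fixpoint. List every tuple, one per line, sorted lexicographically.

round 1: derive anc(a,a) via R0 from parent(a,a)
round 1: derive anc(a,c) via R0 from parent(a,c)
round 1: derive anc(c,a) via R0 from parent(c,a)
round 1: derive anc(c,e) via R0 from parent(c,e)
round 1: derive anc(c,i) via R0 from parent(c,i)
round 1: derive anc(e,c) via R0 from parent(e,c)
round 1: derive anc(e,f) via R0 from parent(e,f)
round 1: derive anc(f,a) via R0 from parent(f,a)
round 1: derive anc(f,e) via R0 from parent(f,e)
round 1: derive anc(i,e) via R0 from parent(i,e)
round 1: derive anc(a,d) via R2 from parent(a,c), knows(c,d)
round 1: derive anc(a,e) via R2 from parent(a,a), knows(a,e)
round 1: derive anc(a,i) via R2 from parent(a,a), knows(a,i)
round 1: derive anc(c,c) via R2 from parent(c,e), knows(e,c)
round 1: derive anc(c,f) via R2 from parent(c,i), knows(i,f)
round 1: derive anc(e,a) via R2 from parent(e,f), knows(f,a)
round 1: derive anc(e,d) via R2 from parent(e,c), knows(c,d)
round 1: derive anc(f,c) via R2 from parent(f,e), knows(e,c)
round 1: derive anc(f,i) via R2 from parent(f,a), knows(a,i)
round 1: derive anc(i,c) via R2 from parent(i,e), knows(e,c)
round 2: derive anc(a,f) via R1 from anc(a,c), anc(c,f)
round 2: derive anc(c,d) via R1 from anc(c,a), anc(a,d)
round 2: derive anc(e,e) via R1 from anc(e,a), anc(a,e)
round 2: derive anc(e,i) via R1 from anc(e,a), anc(a,i)
round 2: derive anc(f,d) via R1 from anc(f,a), anc(a,d)
round 2: derive anc(f,f) via R1 from anc(f,c), anc(c,f)
round 2: derive anc(i,a) via R1 from anc(i,c), anc(c,a)
round 2: derive anc(i,d) via R1 from anc(i,e), anc(e,d)
round 2: derive anc(i,f) via R1 from anc(i,c), anc(c,f)
round 2: derive anc(i,i) via R1 from anc(i,c), anc(c,i)

anc(a,a)
anc(a,c)
anc(a,d)
anc(a,e)
anc(a,f)
anc(a,i)
anc(c,a)
anc(c,c)
anc(c,d)
anc(c,e)
anc(c,f)
anc(c,i)
anc(e,a)
anc(e,c)
anc(e,d)
anc(e,e)
anc(e,f)
anc(e,i)
anc(f,a)
anc(f,c)
anc(f,d)
anc(f,e)
anc(f,f)
anc(f,i)
anc(i,a)
anc(i,c)
anc(i,d)
anc(i,e)
anc(i,f)
anc(i,i)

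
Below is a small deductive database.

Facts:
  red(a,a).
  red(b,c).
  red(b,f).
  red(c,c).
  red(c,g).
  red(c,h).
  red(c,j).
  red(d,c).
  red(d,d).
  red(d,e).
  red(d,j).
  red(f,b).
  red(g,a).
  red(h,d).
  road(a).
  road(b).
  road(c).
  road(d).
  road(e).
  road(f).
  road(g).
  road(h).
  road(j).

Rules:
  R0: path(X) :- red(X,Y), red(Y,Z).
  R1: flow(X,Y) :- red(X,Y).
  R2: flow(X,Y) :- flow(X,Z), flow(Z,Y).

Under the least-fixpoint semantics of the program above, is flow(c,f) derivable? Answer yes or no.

no

round 1: derive flow(a,a) via R1 from red(a,a)
round 1: derive flow(b,c) via R1 from red(b,c)
round 1: derive flow(b,f) via R1 from red(b,f)
round 1: derive flow(c,c) via R1 from red(c,c)
round 1: derive flow(c,g) via R1 from red(c,g)
round 1: derive flow(c,h) via R1 from red(c,h)
round 1: derive flow(c,j) via R1 from red(c,j)
round 1: derive flow(d,c) via R1 from red(d,c)
round 1: derive flow(d,d) via R1 from red(d,d)
round 1: derive flow(d,e) via R1 from red(d,e)
round 1: derive flow(d,j) via R1 from red(d,j)
round 1: derive flow(f,b) via R1 from red(f,b)
round 1: derive flow(g,a) via R1 from red(g,a)
round 1: derive flow(h,d) via R1 from red(h,d)
round 2: derive flow(b,b) via R2 from flow(b,f), flow(f,b)
round 2: derive flow(b,g) via R2 from flow(b,c), flow(c,g)
round 2: derive flow(b,h) via R2 from flow(b,c), flow(c,h)
round 2: derive flow(b,j) via R2 from flow(b,c), flow(c,j)
round 2: derive flow(c,a) via R2 from flow(c,g), flow(g,a)
round 2: derive flow(c,d) via R2 from flow(c,h), flow(h,d)
round 2: derive flow(d,g) via R2 from flow(d,c), flow(c,g)
round 2: derive flow(d,h) via R2 from flow(d,c), flow(c,h)
round 2: derive flow(f,c) via R2 from flow(f,b), flow(b,c)
round 2: derive flow(f,f) via R2 from flow(f,b), flow(b,f)
round 2: derive flow(h,c) via R2 from flow(h,d), flow(d,c)
round 2: derive flow(h,e) via R2 from flow(h,d), flow(d,e)
round 2: derive flow(h,j) via R2 from flow(h,d), flow(d,j)
round 3: derive flow(b,a) via R2 from flow(b,c), flow(c,a)
round 3: derive flow(b,d) via R2 from flow(b,c), flow(c,d)
round 3: derive flow(b,e) via R2 from flow(b,h), flow(h,e)
round 3: derive flow(c,e) via R2 from flow(c,d), flow(d,e)
round 3: derive flow(d,a) via R2 from flow(d,c), flow(c,a)
round 3: derive flow(f,a) via R2 from flow(f,c), flow(c,a)
round 3: derive flow(f,d) via R2 from flow(f,c), flow(c,d)
round 3: derive flow(f,g) via R2 from flow(f,b), flow(b,g)
round 3: derive flow(f,h) via R2 from flow(f,b), flow(b,h)
round 3: derive flow(f,j) via R2 from flow(f,b), flow(b,j)
round 3: derive flow(h,a) via R2 from flow(h,c), flow(c,a)
round 3: derive flow(h,g) via R2 from flow(h,c), flow(c,g)
round 3: derive flow(h,h) via R2 from flow(h,c), flow(c,h)
round 4: derive flow(f,e) via R2 from flow(f,b), flow(b,e)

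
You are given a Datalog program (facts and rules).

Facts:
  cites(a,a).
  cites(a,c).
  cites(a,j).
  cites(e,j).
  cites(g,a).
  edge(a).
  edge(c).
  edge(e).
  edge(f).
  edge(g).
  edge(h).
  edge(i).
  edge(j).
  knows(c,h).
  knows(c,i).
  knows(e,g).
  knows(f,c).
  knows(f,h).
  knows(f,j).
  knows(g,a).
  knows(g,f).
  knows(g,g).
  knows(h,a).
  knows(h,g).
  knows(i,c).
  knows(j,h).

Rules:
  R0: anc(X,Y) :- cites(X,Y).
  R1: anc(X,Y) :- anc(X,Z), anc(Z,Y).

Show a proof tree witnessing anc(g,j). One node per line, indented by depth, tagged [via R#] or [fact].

round 1: derive anc(a,a) via R0 from cites(a,a)
round 1: derive anc(a,c) via R0 from cites(a,c)
round 1: derive anc(a,j) via R0 from cites(a,j)
round 1: derive anc(e,j) via R0 from cites(e,j)
round 1: derive anc(g,a) via R0 from cites(g,a)
round 2: derive anc(g,c) via R1 from anc(g,a), anc(a,c)
round 2: derive anc(g,j) via R1 from anc(g,a), anc(a,j)

anc(g,j)  [via R1]
  anc(g,a)  [via R0]
    cites(g,a)  [fact]
  anc(a,j)  [via R0]
    cites(a,j)  [fact]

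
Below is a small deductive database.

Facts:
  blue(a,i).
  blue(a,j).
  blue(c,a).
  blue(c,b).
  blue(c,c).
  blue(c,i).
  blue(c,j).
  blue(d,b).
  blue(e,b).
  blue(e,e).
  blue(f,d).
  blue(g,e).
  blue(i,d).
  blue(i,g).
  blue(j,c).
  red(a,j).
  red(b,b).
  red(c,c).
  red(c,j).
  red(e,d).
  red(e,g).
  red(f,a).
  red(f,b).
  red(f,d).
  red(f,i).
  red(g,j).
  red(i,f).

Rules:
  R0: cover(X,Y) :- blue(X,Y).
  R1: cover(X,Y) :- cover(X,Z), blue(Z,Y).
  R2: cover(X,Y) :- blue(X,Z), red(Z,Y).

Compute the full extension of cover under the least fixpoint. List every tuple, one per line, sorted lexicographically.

cover(a,a)
cover(a,b)
cover(a,c)
cover(a,d)
cover(a,e)
cover(a,f)
cover(a,g)
cover(a,i)
cover(a,j)
cover(c,a)
cover(c,b)
cover(c,c)
cover(c,d)
cover(c,e)
cover(c,f)
cover(c,g)
cover(c,i)
cover(c,j)
cover(d,b)
cover(e,b)
cover(e,d)
cover(e,e)
cover(e,g)
cover(f,b)
cover(f,d)
cover(g,b)
cover(g,d)
cover(g,e)
cover(g,g)
cover(i,a)
cover(i,b)
cover(i,c)
cover(i,d)
cover(i,e)
cover(i,g)
cover(i,i)
cover(i,j)
cover(j,a)
cover(j,b)
cover(j,c)
cover(j,d)
cover(j,e)
cover(j,g)
cover(j,i)
cover(j,j)

round 1: derive cover(a,i) via R0 from blue(a,i)
round 1: derive cover(a,j) via R0 from blue(a,j)
round 1: derive cover(c,a) via R0 from blue(c,a)
round 1: derive cover(c,b) via R0 from blue(c,b)
round 1: derive cover(c,c) via R0 from blue(c,c)
round 1: derive cover(c,i) via R0 from blue(c,i)
round 1: derive cover(c,j) via R0 from blue(c,j)
round 1: derive cover(d,b) via R0 from blue(d,b)
round 1: derive cover(e,b) via R0 from blue(e,b)
round 1: derive cover(e,e) via R0 from blue(e,e)
round 1: derive cover(f,d) via R0 from blue(f,d)
round 1: derive cover(g,e) via R0 from blue(g,e)
round 1: derive cover(i,d) via R0 from blue(i,d)
round 1: derive cover(i,g) via R0 from blue(i,g)
round 1: derive cover(j,c) via R0 from blue(j,c)
round 1: derive cover(a,f) via R2 from blue(a,i), red(i,f)
round 1: derive cover(c,f) via R2 from blue(c,i), red(i,f)
round 1: derive cover(e,d) via R2 from blue(e,e), red(e,d)
round 1: derive cover(e,g) via R2 from blue(e,e), red(e,g)
round 1: derive cover(g,d) via R2 from blue(g,e), red(e,d)
round 1: derive cover(g,g) via R2 from blue(g,e), red(e,g)
round 1: derive cover(i,j) via R2 from blue(i,g), red(g,j)
round 1: derive cover(j,j) via R2 from blue(j,c), red(c,j)
round 2: derive cover(a,c) via R1 from cover(a,j), blue(j,c)
round 2: derive cover(a,d) via R1 from cover(a,f), blue(f,d)
round 2: derive cover(a,g) via R1 from cover(a,i), blue(i,g)
round 2: derive cover(c,d) via R1 from cover(c,f), blue(f,d)
round 2: derive cover(c,g) via R1 from cover(c,i), blue(i,g)
round 2: derive cover(f,b) via R1 from cover(f,d), blue(d,b)
round 2: derive cover(g,b) via R1 from cover(g,d), blue(d,b)
round 2: derive cover(i,b) via R1 from cover(i,d), blue(d,b)
round 2: derive cover(i,c) via R1 from cover(i,j), blue(j,c)
round 2: derive cover(i,e) via R1 from cover(i,g), blue(g,e)
round 2: derive cover(j,a) via R1 from cover(j,c), blue(c,a)
round 2: derive cover(j,b) via R1 from cover(j,c), blue(c,b)
round 2: derive cover(j,i) via R1 from cover(j,c), blue(c,i)
round 3: derive cover(a,a) via R1 from cover(a,c), blue(c,a)
round 3: derive cover(a,b) via R1 from cover(a,c), blue(c,b)
round 3: derive cover(a,e) via R1 from cover(a,g), blue(g,e)
round 3: derive cover(c,e) via R1 from cover(c,g), blue(g,e)
round 3: derive cover(i,a) via R1 from cover(i,c), blue(c,a)
round 3: derive cover(i,i) via R1 from cover(i,c), blue(c,i)
round 3: derive cover(j,d) via R1 from cover(j,i), blue(i,d)
round 3: derive cover(j,g) via R1 from cover(j,i), blue(i,g)
round 4: derive cover(j,e) via R1 from cover(j,g), blue(g,e)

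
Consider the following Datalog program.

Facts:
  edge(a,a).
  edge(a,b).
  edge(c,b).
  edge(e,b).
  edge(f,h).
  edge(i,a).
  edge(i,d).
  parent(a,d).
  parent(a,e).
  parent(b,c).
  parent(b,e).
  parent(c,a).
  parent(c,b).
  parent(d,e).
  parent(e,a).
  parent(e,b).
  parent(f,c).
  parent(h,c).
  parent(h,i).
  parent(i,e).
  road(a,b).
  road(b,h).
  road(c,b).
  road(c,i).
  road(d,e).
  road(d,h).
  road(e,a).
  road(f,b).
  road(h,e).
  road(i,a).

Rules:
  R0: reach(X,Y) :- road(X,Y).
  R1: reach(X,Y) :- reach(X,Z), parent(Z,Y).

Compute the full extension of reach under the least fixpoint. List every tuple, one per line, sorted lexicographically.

round 1: derive reach(a,b) via R0 from road(a,b)
round 1: derive reach(b,h) via R0 from road(b,h)
round 1: derive reach(c,b) via R0 from road(c,b)
round 1: derive reach(c,i) via R0 from road(c,i)
round 1: derive reach(d,e) via R0 from road(d,e)
round 1: derive reach(d,h) via R0 from road(d,h)
round 1: derive reach(e,a) via R0 from road(e,a)
round 1: derive reach(f,b) via R0 from road(f,b)
round 1: derive reach(h,e) via R0 from road(h,e)
round 1: derive reach(i,a) via R0 from road(i,a)
round 2: derive reach(a,c) via R1 from reach(a,b), parent(b,c)
round 2: derive reach(a,e) via R1 from reach(a,b), parent(b,e)
round 2: derive reach(b,c) via R1 from reach(b,h), parent(h,c)
round 2: derive reach(b,i) via R1 from reach(b,h), parent(h,i)
round 2: derive reach(c,c) via R1 from reach(c,b), parent(b,c)
round 2: derive reach(c,e) via R1 from reach(c,b), parent(b,e)
round 2: derive reach(d,a) via R1 from reach(d,e), parent(e,a)
round 2: derive reach(d,b) via R1 from reach(d,e), parent(e,b)
round 2: derive reach(d,c) via R1 from reach(d,h), parent(h,c)
round 2: derive reach(d,i) via R1 from reach(d,h), parent(h,i)
round 2: derive reach(e,d) via R1 from reach(e,a), parent(a,d)
round 2: derive reach(e,e) via R1 from reach(e,a), parent(a,e)
round 2: derive reach(f,c) via R1 from reach(f,b), parent(b,c)
round 2: derive reach(f,e) via R1 from reach(f,b), parent(b,e)
round 2: derive reach(h,a) via R1 from reach(h,e), parent(e,a)
round 2: derive reach(h,b) via R1 from reach(h,e), parent(e,b)
round 2: derive reach(i,d) via R1 from reach(i,a), parent(a,d)
round 2: derive reach(i,e) via R1 from reach(i,a), parent(a,e)
round 3: derive reach(a,a) via R1 from reach(a,c), parent(c,a)
round 3: derive reach(b,a) via R1 from reach(b,c), parent(c,a)
round 3: derive reach(b,b) via R1 from reach(b,c), parent(c,b)
round 3: derive reach(b,e) via R1 from reach(b,i), parent(i,e)
round 3: derive reach(c,a) via R1 from reach(c,c), parent(c,a)
round 3: derive reach(d,d) via R1 from reach(d,a), parent(a,d)
round 3: derive reach(e,b) via R1 from reach(e,e), parent(e,b)
round 3: derive reach(f,a) via R1 from reach(f,c), parent(c,a)
round 3: derive reach(h,c) via R1 from reach(h,b), parent(b,c)
round 3: derive reach(h,d) via R1 from reach(h,a), parent(a,d)
round 3: derive reach(i,b) via R1 from reach(i,e), parent(e,b)
round 4: derive reach(a,d) via R1 from reach(a,a), parent(a,d)
round 4: derive reach(b,d) via R1 from reach(b,a), parent(a,d)
round 4: derive reach(c,d) via R1 from reach(c,a), parent(a,d)
round 4: derive reach(e,c) via R1 from reach(e,b), parent(b,c)
round 4: derive reach(f,d) via R1 from reach(f,a), parent(a,d)
round 4: derive reach(i,c) via R1 from reach(i,b), parent(b,c)

reach(a,a)
reach(a,b)
reach(a,c)
reach(a,d)
reach(a,e)
reach(b,a)
reach(b,b)
reach(b,c)
reach(b,d)
reach(b,e)
reach(b,h)
reach(b,i)
reach(c,a)
reach(c,b)
reach(c,c)
reach(c,d)
reach(c,e)
reach(c,i)
reach(d,a)
reach(d,b)
reach(d,c)
reach(d,d)
reach(d,e)
reach(d,h)
reach(d,i)
reach(e,a)
reach(e,b)
reach(e,c)
reach(e,d)
reach(e,e)
reach(f,a)
reach(f,b)
reach(f,c)
reach(f,d)
reach(f,e)
reach(h,a)
reach(h,b)
reach(h,c)
reach(h,d)
reach(h,e)
reach(i,a)
reach(i,b)
reach(i,c)
reach(i,d)
reach(i,e)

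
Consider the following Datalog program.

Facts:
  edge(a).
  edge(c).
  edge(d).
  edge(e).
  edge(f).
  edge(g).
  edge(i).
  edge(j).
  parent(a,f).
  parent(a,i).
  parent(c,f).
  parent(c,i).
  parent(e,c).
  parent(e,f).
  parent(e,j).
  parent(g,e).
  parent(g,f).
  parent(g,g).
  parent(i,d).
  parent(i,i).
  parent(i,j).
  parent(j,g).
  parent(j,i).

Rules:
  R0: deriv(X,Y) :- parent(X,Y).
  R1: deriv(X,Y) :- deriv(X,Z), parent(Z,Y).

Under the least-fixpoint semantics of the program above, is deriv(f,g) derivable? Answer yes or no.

no

round 1: derive deriv(a,f) via R0 from parent(a,f)
round 1: derive deriv(a,i) via R0 from parent(a,i)
round 1: derive deriv(c,f) via R0 from parent(c,f)
round 1: derive deriv(c,i) via R0 from parent(c,i)
round 1: derive deriv(e,c) via R0 from parent(e,c)
round 1: derive deriv(e,f) via R0 from parent(e,f)
round 1: derive deriv(e,j) via R0 from parent(e,j)
round 1: derive deriv(g,e) via R0 from parent(g,e)
round 1: derive deriv(g,f) via R0 from parent(g,f)
round 1: derive deriv(g,g) via R0 from parent(g,g)
round 1: derive deriv(i,d) via R0 from parent(i,d)
round 1: derive deriv(i,i) via R0 from parent(i,i)
round 1: derive deriv(i,j) via R0 from parent(i,j)
round 1: derive deriv(j,g) via R0 from parent(j,g)
round 1: derive deriv(j,i) via R0 from parent(j,i)
round 2: derive deriv(a,d) via R1 from deriv(a,i), parent(i,d)
round 2: derive deriv(a,j) via R1 from deriv(a,i), parent(i,j)
round 2: derive deriv(c,d) via R1 from deriv(c,i), parent(i,d)
round 2: derive deriv(c,j) via R1 from deriv(c,i), parent(i,j)
round 2: derive deriv(e,g) via R1 from deriv(e,j), parent(j,g)
round 2: derive deriv(e,i) via R1 from deriv(e,c), parent(c,i)
round 2: derive deriv(g,c) via R1 from deriv(g,e), parent(e,c)
round 2: derive deriv(g,j) via R1 from deriv(g,e), parent(e,j)
round 2: derive deriv(i,g) via R1 from deriv(i,j), parent(j,g)
round 2: derive deriv(j,d) via R1 from deriv(j,i), parent(i,d)
round 2: derive deriv(j,e) via R1 from deriv(j,g), parent(g,e)
round 2: derive deriv(j,f) via R1 from deriv(j,g), parent(g,f)
round 2: derive deriv(j,j) via R1 from deriv(j,i), parent(i,j)
round 3: derive deriv(a,g) via R1 from deriv(a,j), parent(j,g)
round 3: derive deriv(c,g) via R1 from deriv(c,j), parent(j,g)
round 3: derive deriv(e,d) via R1 from deriv(e,i), parent(i,d)
round 3: derive deriv(e,e) via R1 from deriv(e,g), parent(g,e)
round 3: derive deriv(g,i) via R1 from deriv(g,c), parent(c,i)
round 3: derive deriv(i,e) via R1 from deriv(i,g), parent(g,e)
round 3: derive deriv(i,f) via R1 from deriv(i,g), parent(g,f)
round 3: derive deriv(j,c) via R1 from deriv(j,e), parent(e,c)
round 4: derive deriv(a,e) via R1 from deriv(a,g), parent(g,e)
round 4: derive deriv(c,e) via R1 from deriv(c,g), parent(g,e)
round 4: derive deriv(g,d) via R1 from deriv(g,i), parent(i,d)
round 4: derive deriv(i,c) via R1 from deriv(i,e), parent(e,c)
round 5: derive deriv(a,c) via R1 from deriv(a,e), parent(e,c)
round 5: derive deriv(c,c) via R1 from deriv(c,e), parent(e,c)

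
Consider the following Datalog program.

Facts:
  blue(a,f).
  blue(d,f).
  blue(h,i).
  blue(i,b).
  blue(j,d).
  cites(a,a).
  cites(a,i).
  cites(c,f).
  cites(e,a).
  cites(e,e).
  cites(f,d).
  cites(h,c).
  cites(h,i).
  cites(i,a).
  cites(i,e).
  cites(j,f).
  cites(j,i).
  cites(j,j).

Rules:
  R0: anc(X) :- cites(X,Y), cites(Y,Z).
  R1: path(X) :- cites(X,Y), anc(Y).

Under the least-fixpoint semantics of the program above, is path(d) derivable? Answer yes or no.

no

round 1: derive anc(a) via R0 from cites(a,a), cites(a,a)
round 1: derive anc(c) via R0 from cites(c,f), cites(f,d)
round 1: derive anc(e) via R0 from cites(e,a), cites(a,a)
round 1: derive anc(h) via R0 from cites(h,c), cites(c,f)
round 1: derive anc(i) via R0 from cites(i,a), cites(a,a)
round 1: derive anc(j) via R0 from cites(j,f), cites(f,d)
round 2: derive path(a) via R1 from cites(a,a), anc(a)
round 2: derive path(e) via R1 from cites(e,a), anc(a)
round 2: derive path(h) via R1 from cites(h,c), anc(c)
round 2: derive path(i) via R1 from cites(i,a), anc(a)
round 2: derive path(j) via R1 from cites(j,i), anc(i)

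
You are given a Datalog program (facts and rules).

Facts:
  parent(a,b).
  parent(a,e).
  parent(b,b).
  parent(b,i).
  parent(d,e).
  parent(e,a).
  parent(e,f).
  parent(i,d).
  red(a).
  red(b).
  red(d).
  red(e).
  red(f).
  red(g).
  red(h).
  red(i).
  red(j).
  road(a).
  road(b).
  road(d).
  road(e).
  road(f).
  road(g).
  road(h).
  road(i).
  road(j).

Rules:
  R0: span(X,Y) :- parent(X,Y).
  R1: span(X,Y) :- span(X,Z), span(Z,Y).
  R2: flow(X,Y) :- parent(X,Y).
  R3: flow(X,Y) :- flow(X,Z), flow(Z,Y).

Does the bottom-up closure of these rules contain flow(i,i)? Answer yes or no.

round 1: derive flow(a,b) via R2 from parent(a,b)
round 1: derive flow(a,e) via R2 from parent(a,e)
round 1: derive flow(b,b) via R2 from parent(b,b)
round 1: derive flow(b,i) via R2 from parent(b,i)
round 1: derive flow(d,e) via R2 from parent(d,e)
round 1: derive flow(e,a) via R2 from parent(e,a)
round 1: derive flow(e,f) via R2 from parent(e,f)
round 1: derive flow(i,d) via R2 from parent(i,d)
round 2: derive flow(a,a) via R3 from flow(a,e), flow(e,a)
round 2: derive flow(a,f) via R3 from flow(a,e), flow(e,f)
round 2: derive flow(a,i) via R3 from flow(a,b), flow(b,i)
round 2: derive flow(b,d) via R3 from flow(b,i), flow(i,d)
round 2: derive flow(d,a) via R3 from flow(d,e), flow(e,a)
round 2: derive flow(d,f) via R3 from flow(d,e), flow(e,f)
round 2: derive flow(e,b) via R3 from flow(e,a), flow(a,b)
round 2: derive flow(e,e) via R3 from flow(e,a), flow(a,e)
round 2: derive flow(i,e) via R3 from flow(i,d), flow(d,e)
round 3: derive flow(a,d) via R3 from flow(a,b), flow(b,d)
round 3: derive flow(b,a) via R3 from flow(b,d), flow(d,a)
round 3: derive flow(b,e) via R3 from flow(b,d), flow(d,e)
round 3: derive flow(b,f) via R3 from flow(b,d), flow(d,f)
round 3: derive flow(d,b) via R3 from flow(d,a), flow(a,b)
round 3: derive flow(d,i) via R3 from flow(d,a), flow(a,i)
round 3: derive flow(e,d) via R3 from flow(e,b), flow(b,d)
round 3: derive flow(e,i) via R3 from flow(e,a), flow(a,i)
round 3: derive flow(i,a) via R3 from flow(i,d), flow(d,a)
round 3: derive flow(i,b) via R3 from flow(i,e), flow(e,b)
round 3: derive flow(i,f) via R3 from flow(i,d), flow(d,f)
round 4: derive flow(d,d) via R3 from flow(d,a), flow(a,d)
round 4: derive flow(i,i) via R3 from flow(i,a), flow(a,i)

yes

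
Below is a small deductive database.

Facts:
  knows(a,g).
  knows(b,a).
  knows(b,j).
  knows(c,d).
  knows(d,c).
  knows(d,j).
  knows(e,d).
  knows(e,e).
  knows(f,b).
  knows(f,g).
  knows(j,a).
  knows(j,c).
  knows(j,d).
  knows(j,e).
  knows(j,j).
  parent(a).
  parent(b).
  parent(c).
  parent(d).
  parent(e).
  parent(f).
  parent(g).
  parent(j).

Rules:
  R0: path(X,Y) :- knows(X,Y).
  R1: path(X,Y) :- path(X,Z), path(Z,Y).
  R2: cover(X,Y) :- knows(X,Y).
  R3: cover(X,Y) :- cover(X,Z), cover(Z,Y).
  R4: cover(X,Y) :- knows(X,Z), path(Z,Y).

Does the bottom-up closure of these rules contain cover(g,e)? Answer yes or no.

round 1: derive path(a,g) via R0 from knows(a,g)
round 1: derive path(b,a) via R0 from knows(b,a)
round 1: derive path(b,j) via R0 from knows(b,j)
round 1: derive path(c,d) via R0 from knows(c,d)
round 1: derive path(d,c) via R0 from knows(d,c)
round 1: derive path(d,j) via R0 from knows(d,j)
round 1: derive path(e,d) via R0 from knows(e,d)
round 1: derive path(e,e) via R0 from knows(e,e)
round 1: derive path(f,b) via R0 from knows(f,b)
round 1: derive path(f,g) via R0 from knows(f,g)
round 1: derive path(j,a) via R0 from knows(j,a)
round 1: derive path(j,c) via R0 from knows(j,c)
round 1: derive path(j,d) via R0 from knows(j,d)
round 1: derive path(j,e) via R0 from knows(j,e)
round 1: derive path(j,j) via R0 from knows(j,j)
round 1: derive cover(a,g) via R2 from knows(a,g)
round 1: derive cover(b,a) via R2 from knows(b,a)
round 1: derive cover(b,j) via R2 from knows(b,j)
round 1: derive cover(c,d) via R2 from knows(c,d)
round 1: derive cover(d,c) via R2 from knows(d,c)
round 1: derive cover(d,j) via R2 from knows(d,j)
round 1: derive cover(e,d) via R2 from knows(e,d)
round 1: derive cover(e,e) via R2 from knows(e,e)
round 1: derive cover(f,b) via R2 from knows(f,b)
round 1: derive cover(f,g) via R2 from knows(f,g)
round 1: derive cover(j,a) via R2 from knows(j,a)
round 1: derive cover(j,c) via R2 from knows(j,c)
round 1: derive cover(j,d) via R2 from knows(j,d)
round 1: derive cover(j,e) via R2 from knows(j,e)
round 1: derive cover(j,j) via R2 from knows(j,j)
round 2: derive path(b,c) via R1 from path(b,j), path(j,c)
round 2: derive path(b,d) via R1 from path(b,j), path(j,d)
round 2: derive path(b,e) via R1 from path(b,j), path(j,e)
round 2: derive path(b,g) via R1 from path(b,a), path(a,g)
round 2: derive path(c,c) via R1 from path(c,d), path(d,c)
round 2: derive path(c,j) via R1 from path(c,d), path(d,j)
round 2: derive path(d,a) via R1 from path(d,j), path(j,a)
round 2: derive path(d,d) via R1 from path(d,c), path(c,d)
round 2: derive path(d,e) via R1 from path(d,j), path(j,e)
round 2: derive path(e,c) via R1 from path(e,d), path(d,c)
round 2: derive path(e,j) via R1 from path(e,d), path(d,j)
round 2: derive path(f,a) via R1 from path(f,b), path(b,a)
round 2: derive path(f,j) via R1 from path(f,b), path(b,j)
round 2: derive path(j,g) via R1 from path(j,a), path(a,g)
round 2: derive cover(b,c) via R3 from cover(b,j), cover(j,c)
round 2: derive cover(b,d) via R3 from cover(b,j), cover(j,d)
round 2: derive cover(b,e) via R3 from cover(b,j), cover(j,e)
round 2: derive cover(b,g) via R3 from cover(b,a), cover(a,g)
round 2: derive cover(c,c) via R3 from cover(c,d), cover(d,c)
round 2: derive cover(c,j) via R3 from cover(c,d), cover(d,j)
round 2: derive cover(d,a) via R3 from cover(d,j), cover(j,a)
round 2: derive cover(d,d) via R3 from cover(d,c), cover(c,d)
round 2: derive cover(d,e) via R3 from cover(d,j), cover(j,e)
round 2: derive cover(e,c) via R3 from cover(e,d), cover(d,c)
round 2: derive cover(e,j) via R3 from cover(e,d), cover(d,j)
round 2: derive cover(f,a) via R3 from cover(f,b), cover(b,a)
round 2: derive cover(f,j) via R3 from cover(f,b), cover(b,j)
round 2: derive cover(j,g) via R3 from cover(j,a), cover(a,g)
round 3: derive path(c,a) via R1 from path(c,d), path(d,a)
round 3: derive path(c,e) via R1 from path(c,d), path(d,e)
round 3: derive path(c,g) via R1 from path(c,j), path(j,g)
round 3: derive path(d,g) via R1 from path(d,a), path(a,g)
round 3: derive path(e,a) via R1 from path(e,d), path(d,a)
round 3: derive path(e,g) via R1 from path(e,j), path(j,g)
round 3: derive path(f,c) via R1 from path(f,b), path(b,c)
round 3: derive path(f,d) via R1 from path(f,b), path(b,d)
round 3: derive path(f,e) via R1 from path(f,b), path(b,e)
round 3: derive cover(c,a) via R3 from cover(c,d), cover(d,a)
round 3: derive cover(c,e) via R3 from cover(c,d), cover(d,e)
round 3: derive cover(c,g) via R3 from cover(c,j), cover(j,g)
round 3: derive cover(d,g) via R3 from cover(d,a), cover(a,g)
round 3: derive cover(e,a) via R3 from cover(e,d), cover(d,a)
round 3: derive cover(e,g) via R3 from cover(e,j), cover(j,g)
round 3: derive cover(f,c) via R3 from cover(f,b), cover(b,c)
round 3: derive cover(f,d) via R3 from cover(f,b), cover(b,d)
round 3: derive cover(f,e) via R3 from cover(f,b), cover(b,e)

no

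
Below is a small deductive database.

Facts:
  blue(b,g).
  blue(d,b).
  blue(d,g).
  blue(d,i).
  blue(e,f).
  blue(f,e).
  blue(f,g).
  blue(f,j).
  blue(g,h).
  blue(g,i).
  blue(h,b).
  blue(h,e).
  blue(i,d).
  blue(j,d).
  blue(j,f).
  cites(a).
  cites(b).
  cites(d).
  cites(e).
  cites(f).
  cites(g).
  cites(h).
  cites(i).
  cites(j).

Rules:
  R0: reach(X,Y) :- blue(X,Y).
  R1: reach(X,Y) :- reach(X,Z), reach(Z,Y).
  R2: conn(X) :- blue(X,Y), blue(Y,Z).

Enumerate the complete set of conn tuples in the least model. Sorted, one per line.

conn(b)
conn(d)
conn(e)
conn(f)
conn(g)
conn(h)
conn(i)
conn(j)

round 1: derive conn(b) via R2 from blue(b,g), blue(g,h)
round 1: derive conn(d) via R2 from blue(d,b), blue(b,g)
round 1: derive conn(e) via R2 from blue(e,f), blue(f,e)
round 1: derive conn(f) via R2 from blue(f,e), blue(e,f)
round 1: derive conn(g) via R2 from blue(g,h), blue(h,b)
round 1: derive conn(h) via R2 from blue(h,b), blue(b,g)
round 1: derive conn(i) via R2 from blue(i,d), blue(d,b)
round 1: derive conn(j) via R2 from blue(j,d), blue(d,b)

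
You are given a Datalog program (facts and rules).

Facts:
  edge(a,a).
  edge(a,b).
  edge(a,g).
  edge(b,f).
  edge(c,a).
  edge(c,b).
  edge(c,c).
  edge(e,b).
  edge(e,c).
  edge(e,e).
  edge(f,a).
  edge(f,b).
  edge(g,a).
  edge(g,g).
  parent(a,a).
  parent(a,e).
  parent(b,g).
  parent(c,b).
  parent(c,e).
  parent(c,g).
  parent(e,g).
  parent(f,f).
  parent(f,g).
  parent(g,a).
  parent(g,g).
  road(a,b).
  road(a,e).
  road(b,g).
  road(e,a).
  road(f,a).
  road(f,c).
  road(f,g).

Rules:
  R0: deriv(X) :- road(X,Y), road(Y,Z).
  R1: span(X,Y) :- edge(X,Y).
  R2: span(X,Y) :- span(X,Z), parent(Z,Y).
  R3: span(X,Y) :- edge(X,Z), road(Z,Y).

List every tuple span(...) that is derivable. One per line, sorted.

span(a,a)
span(a,b)
span(a,e)
span(a,g)
span(b,a)
span(b,b)
span(b,c)
span(b,e)
span(b,f)
span(b,g)
span(c,a)
span(c,b)
span(c,c)
span(c,e)
span(c,g)
span(e,a)
span(e,b)
span(e,c)
span(e,e)
span(e,g)
span(f,a)
span(f,b)
span(f,e)
span(f,g)
span(g,a)
span(g,b)
span(g,e)
span(g,g)

round 1: derive span(a,a) via R1 from edge(a,a)
round 1: derive span(a,b) via R1 from edge(a,b)
round 1: derive span(a,g) via R1 from edge(a,g)
round 1: derive span(b,f) via R1 from edge(b,f)
round 1: derive span(c,a) via R1 from edge(c,a)
round 1: derive span(c,b) via R1 from edge(c,b)
round 1: derive span(c,c) via R1 from edge(c,c)
round 1: derive span(e,b) via R1 from edge(e,b)
round 1: derive span(e,c) via R1 from edge(e,c)
round 1: derive span(e,e) via R1 from edge(e,e)
round 1: derive span(f,a) via R1 from edge(f,a)
round 1: derive span(f,b) via R1 from edge(f,b)
round 1: derive span(g,a) via R1 from edge(g,a)
round 1: derive span(g,g) via R1 from edge(g,g)
round 1: derive span(a,e) via R3 from edge(a,a), road(a,e)
round 1: derive span(b,a) via R3 from edge(b,f), road(f,a)
round 1: derive span(b,c) via R3 from edge(b,f), road(f,c)
round 1: derive span(b,g) via R3 from edge(b,f), road(f,g)
round 1: derive span(c,e) via R3 from edge(c,a), road(a,e)
round 1: derive span(c,g) via R3 from edge(c,b), road(b,g)
round 1: derive span(e,a) via R3 from edge(e,e), road(e,a)
round 1: derive span(e,g) via R3 from edge(e,b), road(b,g)
round 1: derive span(f,e) via R3 from edge(f,a), road(a,e)
round 1: derive span(f,g) via R3 from edge(f,b), road(b,g)
round 1: derive span(g,b) via R3 from edge(g,a), road(a,b)
round 1: derive span(g,e) via R3 from edge(g,a), road(a,e)
round 2: derive span(b,b) via R2 from span(b,c), parent(c,b)
round 2: derive span(b,e) via R2 from span(b,a), parent(a,e)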